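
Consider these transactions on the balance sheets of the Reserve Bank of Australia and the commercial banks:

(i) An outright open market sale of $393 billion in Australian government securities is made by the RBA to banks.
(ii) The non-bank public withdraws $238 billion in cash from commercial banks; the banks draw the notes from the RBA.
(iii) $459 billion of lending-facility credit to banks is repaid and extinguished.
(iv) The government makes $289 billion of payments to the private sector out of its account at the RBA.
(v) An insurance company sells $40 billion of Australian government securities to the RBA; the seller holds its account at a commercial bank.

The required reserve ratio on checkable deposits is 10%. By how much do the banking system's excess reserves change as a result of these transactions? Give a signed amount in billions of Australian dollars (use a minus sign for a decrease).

OMO sale (to banks) $393 billion: reserves −$393B, deposits 0.
Currency withdrawal $238 billion: reserves −$238B, deposits −$238B.
Discount-window repayment $459 billion: reserves −$459B, deposits 0.
Government spending $289 billion: reserves +$289B, deposits +$289B.
Asset purchase (from non-banks) $40 billion: reserves +$40B, deposits +$40B.
Totals: Δreserves = −$761B, Δdeposits = +$91B.
Δrequired reserves = 10% × +$91B = +$9.1B.
Δexcess reserves = Δreserves − Δrequired = −$761B − (+$9.1B) = -$770.1 billion.

-$770.1 billion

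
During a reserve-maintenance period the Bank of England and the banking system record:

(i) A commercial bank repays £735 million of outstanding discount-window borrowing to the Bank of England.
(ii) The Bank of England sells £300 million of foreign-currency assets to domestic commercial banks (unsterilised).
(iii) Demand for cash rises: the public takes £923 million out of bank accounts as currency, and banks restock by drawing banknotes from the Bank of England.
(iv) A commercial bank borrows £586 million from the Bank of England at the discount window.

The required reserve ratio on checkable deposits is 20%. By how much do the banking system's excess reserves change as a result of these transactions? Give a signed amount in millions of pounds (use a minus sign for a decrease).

Discount-window repayment £735 million: reserves −£735M, deposits 0.
FX sale £300 million: reserves −£300M, deposits 0.
Currency withdrawal £923 million: reserves −£923M, deposits −£923M.
Discount-window loan £586 million: reserves +£586M, deposits 0.
Totals: Δreserves = −£1372M, Δdeposits = −£923M.
Δrequired reserves = 20% × −£923M = −£184.6M.
Δexcess reserves = Δreserves − Δrequired = −£1372M − (−£184.6M) = -£1187.4 million.

-£1187.4 million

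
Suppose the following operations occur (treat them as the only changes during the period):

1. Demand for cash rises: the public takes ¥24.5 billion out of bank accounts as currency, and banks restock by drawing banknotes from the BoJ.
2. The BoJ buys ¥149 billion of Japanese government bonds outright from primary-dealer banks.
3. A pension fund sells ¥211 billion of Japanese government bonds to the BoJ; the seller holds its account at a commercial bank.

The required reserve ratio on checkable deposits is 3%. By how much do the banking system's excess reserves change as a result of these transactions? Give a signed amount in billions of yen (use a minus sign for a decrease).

+¥329.905 billion

Currency withdrawal ¥24.5 billion: reserves −¥24.5B, deposits −¥24.5B.
OMO purchase (from banks) ¥149 billion: reserves +¥149B, deposits 0.
Asset purchase (from non-banks) ¥211 billion: reserves +¥211B, deposits +¥211B.
Totals: Δreserves = +¥335.5B, Δdeposits = +¥186.5B.
Δrequired reserves = 3% × +¥186.5B = +¥5.595B.
Δexcess reserves = Δreserves − Δrequired = +¥335.5B − (+¥5.595B) = +¥329.905 billion.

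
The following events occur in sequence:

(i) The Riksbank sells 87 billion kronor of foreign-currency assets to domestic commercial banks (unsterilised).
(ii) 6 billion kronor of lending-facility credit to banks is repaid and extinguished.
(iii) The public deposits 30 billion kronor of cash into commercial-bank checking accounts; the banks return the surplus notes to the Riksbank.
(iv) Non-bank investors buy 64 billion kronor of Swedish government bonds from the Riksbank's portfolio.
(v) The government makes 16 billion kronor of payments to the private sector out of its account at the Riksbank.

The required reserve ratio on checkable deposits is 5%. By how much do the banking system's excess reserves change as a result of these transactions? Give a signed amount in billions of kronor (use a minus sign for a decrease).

-110.1 billion

FX sale 87 billion kronor: reserves −87B, deposits 0.
Discount-window repayment 6 billion kronor: reserves −6B, deposits 0.
Currency deposit 30 billion kronor: reserves +30B, deposits +30B.
Asset sale (to non-banks) 64 billion kronor: reserves −64B, deposits −64B.
Government spending 16 billion kronor: reserves +16B, deposits +16B.
Totals: Δreserves = −111B, Δdeposits = −18B.
Δrequired reserves = 5% × −18B = −0.9B.
Δexcess reserves = Δreserves − Δrequired = −111B − (−0.9B) = -110.1 billion.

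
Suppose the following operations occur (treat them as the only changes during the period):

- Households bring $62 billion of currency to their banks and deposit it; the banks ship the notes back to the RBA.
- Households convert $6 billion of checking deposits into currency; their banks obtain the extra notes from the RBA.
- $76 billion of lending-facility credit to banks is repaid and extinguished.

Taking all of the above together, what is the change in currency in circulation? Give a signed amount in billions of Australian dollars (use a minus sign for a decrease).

Currency deposit $62 billion: notes return to the central bank → −$62B.
Currency withdrawal $6 billion: notes leave the central bank → +$6B.
Discount-window repayment $76 billion: no currency enters or leaves circulation → 0.
Net: −62 + 6 + 0 = -$56 billion.

-$56 billion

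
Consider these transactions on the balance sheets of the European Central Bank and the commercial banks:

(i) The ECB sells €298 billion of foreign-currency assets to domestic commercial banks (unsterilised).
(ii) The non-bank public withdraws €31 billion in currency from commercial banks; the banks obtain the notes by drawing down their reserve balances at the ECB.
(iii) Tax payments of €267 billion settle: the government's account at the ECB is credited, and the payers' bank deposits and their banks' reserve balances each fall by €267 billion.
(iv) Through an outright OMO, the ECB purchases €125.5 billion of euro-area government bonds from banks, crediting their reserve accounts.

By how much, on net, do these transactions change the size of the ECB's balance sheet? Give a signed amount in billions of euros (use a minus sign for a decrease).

-€172.5 billion

ECB balance sheet:
  Assets:      Securities +€125.5B, Foreign assets −€298B
  Liabilities: Bank reserves −€470.5B, Currency in circulation +€31B, Government deposits +€267B
Commercial banking system:
  Assets:      Reserves at CB −€470.5B, Securities −€125.5B, Foreign assets +€298B
  Liabilities: Checkable deposits −€298B
Change in total ECB assets = -€172.5 billion.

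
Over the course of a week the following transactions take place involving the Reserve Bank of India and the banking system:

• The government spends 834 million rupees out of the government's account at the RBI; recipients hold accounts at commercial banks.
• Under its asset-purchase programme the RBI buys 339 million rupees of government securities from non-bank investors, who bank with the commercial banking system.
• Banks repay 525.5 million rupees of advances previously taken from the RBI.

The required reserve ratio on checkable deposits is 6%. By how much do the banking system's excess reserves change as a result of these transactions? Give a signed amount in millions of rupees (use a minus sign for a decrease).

Government spending 834 million rupees: reserves +834M, deposits +834M.
Asset purchase (from non-banks) 339 million rupees: reserves +339M, deposits +339M.
Discount-window repayment 525.5 million rupees: reserves −525.5M, deposits 0.
Totals: Δreserves = +647.5M, Δdeposits = +1173M.
Δrequired reserves = 6% × +1173M = +70.38M.
Δexcess reserves = Δreserves − Δrequired = +647.5M − (+70.38M) = +577.12 million.

+577.12 million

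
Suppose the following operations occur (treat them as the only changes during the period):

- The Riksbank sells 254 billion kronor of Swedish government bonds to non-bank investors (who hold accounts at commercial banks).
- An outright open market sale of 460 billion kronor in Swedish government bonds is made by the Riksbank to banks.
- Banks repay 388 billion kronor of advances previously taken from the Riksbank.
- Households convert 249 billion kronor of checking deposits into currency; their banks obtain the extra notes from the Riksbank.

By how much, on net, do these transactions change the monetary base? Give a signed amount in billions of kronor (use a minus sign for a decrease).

-1102 billion

Riksbank balance sheet:
  Assets:      Securities −714B, Loans to banks −388B
  Liabilities: Bank reserves −1351B, Currency in circulation +249B
Monetary base = currency + reserves: +249B + (−1351B) = -1102 billion.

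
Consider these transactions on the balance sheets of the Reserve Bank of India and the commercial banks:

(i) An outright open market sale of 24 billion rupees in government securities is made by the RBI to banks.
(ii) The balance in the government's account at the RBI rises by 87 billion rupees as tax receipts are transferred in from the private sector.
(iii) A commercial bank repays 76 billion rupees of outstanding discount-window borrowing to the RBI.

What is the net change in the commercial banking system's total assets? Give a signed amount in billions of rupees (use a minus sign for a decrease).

-163 billion

RBI balance sheet:
  Assets:      Securities −24B, Loans to banks −76B
  Liabilities: Bank reserves −187B, Government deposits +87B
Commercial banking system:
  Assets:      Reserves at CB −187B, Securities +24B
  Liabilities: Checkable deposits −87B, Borrowings from CB −76B
Change in total bank assets = -163 billion.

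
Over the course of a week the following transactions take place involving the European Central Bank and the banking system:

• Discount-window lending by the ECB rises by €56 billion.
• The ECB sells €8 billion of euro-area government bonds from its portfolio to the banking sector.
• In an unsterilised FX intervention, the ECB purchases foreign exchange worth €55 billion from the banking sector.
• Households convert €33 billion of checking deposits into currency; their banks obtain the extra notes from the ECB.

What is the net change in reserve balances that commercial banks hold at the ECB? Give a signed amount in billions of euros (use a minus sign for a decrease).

+€70 billion

ECB balance sheet:
  Assets:      Securities −€8B, Loans to banks +€56B, Foreign assets +€55B
  Liabilities: Bank reserves +€70B, Currency in circulation +€33B
Commercial banking system:
  Assets:      Reserves at CB +€70B, Securities +€8B, Foreign assets −€55B
  Liabilities: Checkable deposits −€33B, Borrowings from CB +€56B
So the change in reserve balances that commercial banks hold at the ECB is +€70 billion.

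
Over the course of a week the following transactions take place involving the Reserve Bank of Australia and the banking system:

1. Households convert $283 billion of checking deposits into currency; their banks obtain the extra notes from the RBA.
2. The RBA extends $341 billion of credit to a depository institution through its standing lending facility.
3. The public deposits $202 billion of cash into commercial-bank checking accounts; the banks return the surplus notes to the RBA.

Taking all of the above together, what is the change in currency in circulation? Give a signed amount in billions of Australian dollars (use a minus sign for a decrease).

RBA balance sheet:
  Assets:      Loans to banks +$341B
  Liabilities: Bank reserves +$260B, Currency in circulation +$81B
So the change in currency in circulation is +$81 billion.

+$81 billion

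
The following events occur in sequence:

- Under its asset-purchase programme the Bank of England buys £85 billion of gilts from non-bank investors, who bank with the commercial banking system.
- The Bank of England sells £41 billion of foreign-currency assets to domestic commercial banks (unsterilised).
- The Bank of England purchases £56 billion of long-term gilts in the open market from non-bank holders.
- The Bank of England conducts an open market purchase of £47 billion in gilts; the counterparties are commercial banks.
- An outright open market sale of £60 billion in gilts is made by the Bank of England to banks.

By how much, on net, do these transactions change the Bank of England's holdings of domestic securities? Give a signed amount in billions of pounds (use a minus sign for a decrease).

+£128 billion

Asset purchase (from non-banks) £85 billion: securities added to the Bank of England's portfolio → +£85B.
FX sale £41 billion: the Bank of England's securities portfolio is untouched → 0.
Asset purchase (from non-banks) £56 billion: securities added to the Bank of England's portfolio → +£56B.
OMO purchase (from banks) £47 billion: securities added to the Bank of England's portfolio → +£47B.
OMO sale (to banks) £60 billion: securities removed from the Bank of England's portfolio → −£60B.
Net: 85 + 0 + 56 + 47 − 60 = +£128 billion.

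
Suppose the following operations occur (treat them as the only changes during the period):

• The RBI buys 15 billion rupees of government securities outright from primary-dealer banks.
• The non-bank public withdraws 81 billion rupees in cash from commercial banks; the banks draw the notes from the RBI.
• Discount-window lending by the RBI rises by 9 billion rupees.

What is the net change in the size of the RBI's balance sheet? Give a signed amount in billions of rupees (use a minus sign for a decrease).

RBI balance sheet:
  Assets:      Securities +15B, Loans to banks +9B
  Liabilities: Bank reserves −57B, Currency in circulation +81B
Change in total RBI assets = +24 billion.

+24 billion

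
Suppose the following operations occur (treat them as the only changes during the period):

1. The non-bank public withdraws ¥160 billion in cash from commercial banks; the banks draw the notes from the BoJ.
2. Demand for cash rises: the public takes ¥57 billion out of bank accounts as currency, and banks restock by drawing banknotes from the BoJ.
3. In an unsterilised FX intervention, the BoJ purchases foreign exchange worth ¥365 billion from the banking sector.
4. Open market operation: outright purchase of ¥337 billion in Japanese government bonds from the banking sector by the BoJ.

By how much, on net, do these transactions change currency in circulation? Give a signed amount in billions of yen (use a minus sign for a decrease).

Currency withdrawal ¥160 billion: notes leave the central bank → +¥160B.
Currency withdrawal ¥57 billion: notes leave the central bank → +¥57B.
FX purchase ¥365 billion: no currency enters or leaves circulation → 0.
OMO purchase (from banks) ¥337 billion: no currency enters or leaves circulation → 0.
Net: 160 + 57 + 0 + 0 = +¥217 billion.

+¥217 billion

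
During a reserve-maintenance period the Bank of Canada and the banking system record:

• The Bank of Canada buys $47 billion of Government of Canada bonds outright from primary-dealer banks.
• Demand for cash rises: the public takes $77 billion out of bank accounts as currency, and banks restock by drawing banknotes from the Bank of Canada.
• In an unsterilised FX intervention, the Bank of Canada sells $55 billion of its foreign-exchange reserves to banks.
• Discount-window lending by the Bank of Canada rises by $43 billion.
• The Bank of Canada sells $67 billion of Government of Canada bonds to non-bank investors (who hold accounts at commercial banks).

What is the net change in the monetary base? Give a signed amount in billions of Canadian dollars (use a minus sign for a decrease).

OMO purchase (from banks) $47 billion: Bank of Canada balance sheet expands → +$47B.
Currency withdrawal $77 billion: just a shift between currency and reserves — both are base money → 0.
FX sale $55 billion: Bank of Canada balance sheet contracts → −$55B.
Discount-window loan $43 billion: Bank of Canada balance sheet expands → +$43B.
Asset sale (to non-banks) $67 billion: Bank of Canada balance sheet contracts → −$67B.
Net: 47 + 0 − 55 + 43 − 67 = -$32 billion.

-$32 billion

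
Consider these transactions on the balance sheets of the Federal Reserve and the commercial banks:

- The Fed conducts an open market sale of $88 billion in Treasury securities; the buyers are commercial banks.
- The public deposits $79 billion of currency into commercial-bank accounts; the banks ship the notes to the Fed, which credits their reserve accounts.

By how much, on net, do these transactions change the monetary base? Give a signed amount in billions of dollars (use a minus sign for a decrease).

Fed balance sheet:
  Assets:      Securities −$88B
  Liabilities: Bank reserves −$9B, Currency in circulation −$79B
Commercial banking system:
  Assets:      Reserves at CB −$9B, Securities +$88B
  Liabilities: Checkable deposits +$79B
Monetary base = currency + reserves: −$79B + (−$9B) = -$88 billion.

-$88 billion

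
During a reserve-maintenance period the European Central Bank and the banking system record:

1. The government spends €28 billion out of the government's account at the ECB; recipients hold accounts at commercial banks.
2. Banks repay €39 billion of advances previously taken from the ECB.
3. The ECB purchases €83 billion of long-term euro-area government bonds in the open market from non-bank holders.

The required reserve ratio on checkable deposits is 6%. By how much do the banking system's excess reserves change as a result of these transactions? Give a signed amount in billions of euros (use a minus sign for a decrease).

+€65.34 billion

Government spending €28 billion: reserves +€28B, deposits +€28B.
Discount-window repayment €39 billion: reserves −€39B, deposits 0.
Asset purchase (from non-banks) €83 billion: reserves +€83B, deposits +€83B.
Totals: Δreserves = +€72B, Δdeposits = +€111B.
Δrequired reserves = 6% × +€111B = +€6.66B.
Δexcess reserves = Δreserves − Δrequired = +€72B − (+€6.66B) = +€65.34 billion.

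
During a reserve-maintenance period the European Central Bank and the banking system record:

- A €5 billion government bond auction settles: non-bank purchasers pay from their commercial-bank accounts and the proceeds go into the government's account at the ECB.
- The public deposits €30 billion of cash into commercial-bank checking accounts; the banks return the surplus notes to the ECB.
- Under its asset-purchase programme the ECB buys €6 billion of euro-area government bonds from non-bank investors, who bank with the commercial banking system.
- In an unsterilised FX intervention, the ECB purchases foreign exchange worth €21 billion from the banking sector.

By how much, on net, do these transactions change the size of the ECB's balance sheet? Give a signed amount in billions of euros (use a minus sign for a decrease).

ECB balance sheet:
  Assets:      Securities +€6B, Foreign assets +€21B
  Liabilities: Bank reserves +€52B, Currency in circulation −€30B, Government deposits +€5B
Change in total ECB assets = +€27 billion.

+€27 billion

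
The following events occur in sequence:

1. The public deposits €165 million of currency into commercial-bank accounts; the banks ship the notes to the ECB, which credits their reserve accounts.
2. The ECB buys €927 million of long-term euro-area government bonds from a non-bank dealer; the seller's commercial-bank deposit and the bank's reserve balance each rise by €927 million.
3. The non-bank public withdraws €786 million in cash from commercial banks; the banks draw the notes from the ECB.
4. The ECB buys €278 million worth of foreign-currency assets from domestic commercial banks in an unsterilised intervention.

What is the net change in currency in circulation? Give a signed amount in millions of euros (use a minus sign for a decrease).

+€621 million

ECB balance sheet:
  Assets:      Securities +€927M, Foreign assets +€278M
  Liabilities: Bank reserves +€584M, Currency in circulation +€621M
Commercial banking system:
  Assets:      Reserves at CB +€584M, Foreign assets −€278M
  Liabilities: Checkable deposits +€306M
So the change in currency in circulation is +€621 million.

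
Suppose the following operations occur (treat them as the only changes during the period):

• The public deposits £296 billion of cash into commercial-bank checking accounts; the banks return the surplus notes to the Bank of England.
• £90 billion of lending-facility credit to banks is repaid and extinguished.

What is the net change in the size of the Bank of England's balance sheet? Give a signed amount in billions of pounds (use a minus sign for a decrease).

Bank of England balance sheet:
  Assets:      Loans to banks −£90B
  Liabilities: Bank reserves +£206B, Currency in circulation −£296B
Change in total Bank of England assets = -£90 billion.

-£90 billion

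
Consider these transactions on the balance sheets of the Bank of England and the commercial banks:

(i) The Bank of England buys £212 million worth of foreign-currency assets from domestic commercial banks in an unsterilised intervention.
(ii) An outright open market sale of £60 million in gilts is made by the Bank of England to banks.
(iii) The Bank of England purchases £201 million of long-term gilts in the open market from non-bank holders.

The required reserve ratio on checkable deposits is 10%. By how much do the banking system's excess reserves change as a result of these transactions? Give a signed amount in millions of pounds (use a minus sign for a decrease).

FX purchase £212 million: reserves +£212M, deposits 0.
OMO sale (to banks) £60 million: reserves −£60M, deposits 0.
Asset purchase (from non-banks) £201 million: reserves +£201M, deposits +£201M.
Totals: Δreserves = +£353M, Δdeposits = +£201M.
Δrequired reserves = 10% × +£201M = +£20.1M.
Δexcess reserves = Δreserves − Δrequired = +£353M − (+£20.1M) = +£332.9 million.

+£332.9 million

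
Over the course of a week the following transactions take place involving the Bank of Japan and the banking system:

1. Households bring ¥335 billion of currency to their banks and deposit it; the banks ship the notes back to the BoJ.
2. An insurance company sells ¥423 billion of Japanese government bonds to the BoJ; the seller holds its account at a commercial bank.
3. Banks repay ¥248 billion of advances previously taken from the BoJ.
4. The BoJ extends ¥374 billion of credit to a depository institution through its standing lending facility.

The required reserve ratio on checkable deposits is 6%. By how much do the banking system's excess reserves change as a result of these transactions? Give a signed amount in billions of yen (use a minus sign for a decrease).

Currency deposit ¥335 billion: reserves +¥335B, deposits +¥335B.
Asset purchase (from non-banks) ¥423 billion: reserves +¥423B, deposits +¥423B.
Discount-window repayment ¥248 billion: reserves −¥248B, deposits 0.
Discount-window loan ¥374 billion: reserves +¥374B, deposits 0.
Totals: Δreserves = +¥884B, Δdeposits = +¥758B.
Δrequired reserves = 6% × +¥758B = +¥45.48B.
Δexcess reserves = Δreserves − Δrequired = +¥884B − (+¥45.48B) = +¥838.52 billion.

+¥838.52 billion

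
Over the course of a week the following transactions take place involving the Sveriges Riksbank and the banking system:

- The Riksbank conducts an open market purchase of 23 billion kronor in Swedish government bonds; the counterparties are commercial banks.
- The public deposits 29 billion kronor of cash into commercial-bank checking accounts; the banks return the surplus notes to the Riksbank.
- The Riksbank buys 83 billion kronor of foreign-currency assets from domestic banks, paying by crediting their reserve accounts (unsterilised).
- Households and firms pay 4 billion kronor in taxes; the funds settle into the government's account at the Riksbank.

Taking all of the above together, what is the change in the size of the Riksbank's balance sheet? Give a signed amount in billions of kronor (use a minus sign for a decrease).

Riksbank balance sheet:
  Assets:      Securities +23B, Foreign assets +83B
  Liabilities: Bank reserves +131B, Currency in circulation −29B, Government deposits +4B
Change in total Riksbank assets = +106 billion.

+106 billion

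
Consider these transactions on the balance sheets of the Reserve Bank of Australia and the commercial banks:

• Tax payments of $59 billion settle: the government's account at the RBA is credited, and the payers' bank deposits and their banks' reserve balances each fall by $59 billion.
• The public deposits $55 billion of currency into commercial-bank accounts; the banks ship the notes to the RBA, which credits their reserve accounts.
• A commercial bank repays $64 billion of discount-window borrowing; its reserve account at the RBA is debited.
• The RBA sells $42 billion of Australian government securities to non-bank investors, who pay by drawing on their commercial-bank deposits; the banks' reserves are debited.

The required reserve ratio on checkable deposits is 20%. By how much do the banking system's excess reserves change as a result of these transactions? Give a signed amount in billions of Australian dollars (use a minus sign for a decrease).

-$100.8 billion

Government account inflow $59 billion: reserves −$59B, deposits −$59B.
Currency deposit $55 billion: reserves +$55B, deposits +$55B.
Discount-window repayment $64 billion: reserves −$64B, deposits 0.
Asset sale (to non-banks) $42 billion: reserves −$42B, deposits −$42B.
Totals: Δreserves = −$110B, Δdeposits = −$46B.
Δrequired reserves = 20% × −$46B = −$9.2B.
Δexcess reserves = Δreserves − Δrequired = −$110B − (−$9.2B) = -$100.8 billion.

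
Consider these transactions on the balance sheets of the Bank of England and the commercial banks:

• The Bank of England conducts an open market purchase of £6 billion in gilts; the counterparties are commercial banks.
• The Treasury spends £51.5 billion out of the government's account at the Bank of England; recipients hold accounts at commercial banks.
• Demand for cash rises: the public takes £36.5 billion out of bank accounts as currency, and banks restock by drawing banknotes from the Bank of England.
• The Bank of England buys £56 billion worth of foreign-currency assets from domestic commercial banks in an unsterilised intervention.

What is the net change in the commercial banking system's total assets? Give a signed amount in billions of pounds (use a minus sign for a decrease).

Bank of England balance sheet:
  Assets:      Securities +£6B, Foreign assets +£56B
  Liabilities: Bank reserves +£77B, Currency in circulation +£36.5B, Government deposits −£51.5B
Commercial banking system:
  Assets:      Reserves at CB +£77B, Securities −£6B, Foreign assets −£56B
  Liabilities: Checkable deposits +£15B
Change in total bank assets = +£15 billion.

+£15 billion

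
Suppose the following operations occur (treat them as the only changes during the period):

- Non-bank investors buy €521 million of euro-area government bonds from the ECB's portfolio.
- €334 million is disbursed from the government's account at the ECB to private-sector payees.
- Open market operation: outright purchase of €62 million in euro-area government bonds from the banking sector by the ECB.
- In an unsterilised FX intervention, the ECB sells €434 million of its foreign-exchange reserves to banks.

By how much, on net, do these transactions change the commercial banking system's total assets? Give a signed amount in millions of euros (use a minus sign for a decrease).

Asset sale (to non-banks) €521 million: bank balance sheets shrink → −€521M.
Government spending €334 million: bank balance sheets expand → +€334M.
OMO purchase (from banks) €62 million: just an asset swap on bank balance sheets → 0.
FX sale €434 million: just an asset swap on bank balance sheets → 0.
Net: −521 + 334 + 0 + 0 = -€187 million.

-€187 million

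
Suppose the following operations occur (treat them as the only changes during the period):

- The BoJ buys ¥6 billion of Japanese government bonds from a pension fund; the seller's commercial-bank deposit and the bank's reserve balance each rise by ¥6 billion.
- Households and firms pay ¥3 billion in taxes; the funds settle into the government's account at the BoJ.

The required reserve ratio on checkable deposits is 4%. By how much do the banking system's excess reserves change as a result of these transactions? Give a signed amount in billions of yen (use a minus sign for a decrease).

+¥2.88 billion

Asset purchase (from non-banks) ¥6 billion: reserves +¥6B, deposits +¥6B.
Government account inflow ¥3 billion: reserves −¥3B, deposits −¥3B.
Totals: Δreserves = +¥3B, Δdeposits = +¥3B.
Δrequired reserves = 4% × +¥3B = +¥0.12B.
Δexcess reserves = Δreserves − Δrequired = +¥3B − (+¥0.12B) = +¥2.88 billion.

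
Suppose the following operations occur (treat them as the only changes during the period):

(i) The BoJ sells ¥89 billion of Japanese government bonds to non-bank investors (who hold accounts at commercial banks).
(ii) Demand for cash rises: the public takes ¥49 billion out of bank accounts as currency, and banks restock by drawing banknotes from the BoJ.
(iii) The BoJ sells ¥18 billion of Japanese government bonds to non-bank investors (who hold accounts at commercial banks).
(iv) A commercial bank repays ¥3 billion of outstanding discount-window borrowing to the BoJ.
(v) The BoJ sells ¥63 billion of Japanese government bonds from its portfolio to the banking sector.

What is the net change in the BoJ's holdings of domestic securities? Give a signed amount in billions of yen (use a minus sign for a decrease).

BoJ balance sheet:
  Assets:      Securities −¥170B, Loans to banks −¥3B
  Liabilities: Bank reserves −¥222B, Currency in circulation +¥49B
Commercial banking system:
  Assets:      Reserves at CB −¥222B, Securities +¥63B
  Liabilities: Checkable deposits −¥156B, Borrowings from CB −¥3B
So the change in the BoJ's holdings of domestic securities is -¥170 billion.

-¥170 billion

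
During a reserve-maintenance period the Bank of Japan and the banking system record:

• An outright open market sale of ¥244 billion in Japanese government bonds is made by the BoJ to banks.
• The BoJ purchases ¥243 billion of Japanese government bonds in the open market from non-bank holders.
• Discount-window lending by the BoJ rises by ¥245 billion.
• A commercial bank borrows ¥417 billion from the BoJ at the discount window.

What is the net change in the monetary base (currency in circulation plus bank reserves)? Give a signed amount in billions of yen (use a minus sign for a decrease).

BoJ balance sheet:
  Assets:      Securities −¥1B, Loans to banks +¥662B
  Liabilities: Bank reserves +¥661B
Monetary base = currency + reserves: 0 + (+¥661B) = +¥661 billion.

+¥661 billion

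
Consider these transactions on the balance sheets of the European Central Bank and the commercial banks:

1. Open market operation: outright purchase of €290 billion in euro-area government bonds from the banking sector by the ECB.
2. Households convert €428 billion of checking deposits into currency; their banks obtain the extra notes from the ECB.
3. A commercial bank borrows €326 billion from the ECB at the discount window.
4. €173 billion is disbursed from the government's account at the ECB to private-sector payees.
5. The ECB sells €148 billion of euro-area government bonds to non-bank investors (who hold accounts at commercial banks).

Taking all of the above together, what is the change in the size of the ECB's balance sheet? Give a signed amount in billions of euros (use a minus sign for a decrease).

OMO purchase (from banks) €290 billion: an ECB asset is acquired → +€290B.
Currency withdrawal €428 billion: only the composition of liabilities changes → 0.
Discount-window loan €326 billion: an ECB asset is acquired → +€326B.
Government spending €173 billion: only the composition of liabilities changes → 0.
Asset sale (to non-banks) €148 billion: an ECB asset is shed → −€148B.
Net: 290 + 0 + 326 + 0 − 148 = +€468 billion.

+€468 billion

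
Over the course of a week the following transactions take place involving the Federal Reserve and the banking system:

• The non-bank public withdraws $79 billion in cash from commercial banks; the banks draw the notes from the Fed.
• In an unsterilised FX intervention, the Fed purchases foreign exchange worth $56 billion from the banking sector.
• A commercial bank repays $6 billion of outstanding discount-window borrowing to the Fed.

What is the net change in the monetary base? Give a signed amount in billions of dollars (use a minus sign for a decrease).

+$50 billion

Fed balance sheet:
  Assets:      Loans to banks −$6B, Foreign assets +$56B
  Liabilities: Bank reserves −$29B, Currency in circulation +$79B
Monetary base = currency + reserves: +$79B + (−$29B) = +$50 billion.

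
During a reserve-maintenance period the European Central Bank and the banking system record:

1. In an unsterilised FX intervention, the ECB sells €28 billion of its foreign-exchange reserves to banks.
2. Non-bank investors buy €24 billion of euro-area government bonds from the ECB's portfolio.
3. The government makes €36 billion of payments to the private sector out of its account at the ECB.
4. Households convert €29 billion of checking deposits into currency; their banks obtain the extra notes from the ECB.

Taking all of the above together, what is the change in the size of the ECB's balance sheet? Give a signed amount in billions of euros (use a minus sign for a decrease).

-€52 billion

FX sale €28 billion: an ECB asset is shed → −€28B.
Asset sale (to non-banks) €24 billion: an ECB asset is shed → −€24B.
Government spending €36 billion: only the composition of liabilities changes → 0.
Currency withdrawal €29 billion: only the composition of liabilities changes → 0.
Net: −28 − 24 + 0 + 0 = -€52 billion.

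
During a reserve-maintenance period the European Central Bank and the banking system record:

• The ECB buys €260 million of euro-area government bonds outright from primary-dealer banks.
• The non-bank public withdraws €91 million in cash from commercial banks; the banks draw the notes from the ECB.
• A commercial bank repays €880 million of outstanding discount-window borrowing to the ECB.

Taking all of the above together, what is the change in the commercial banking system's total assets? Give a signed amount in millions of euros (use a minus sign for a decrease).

ECB balance sheet:
  Assets:      Securities +€260M, Loans to banks −€880M
  Liabilities: Bank reserves −€711M, Currency in circulation +€91M
Commercial banking system:
  Assets:      Reserves at CB −€711M, Securities −€260M
  Liabilities: Checkable deposits −€91M, Borrowings from CB −€880M
Change in total bank assets = -€971 million.

-€971 million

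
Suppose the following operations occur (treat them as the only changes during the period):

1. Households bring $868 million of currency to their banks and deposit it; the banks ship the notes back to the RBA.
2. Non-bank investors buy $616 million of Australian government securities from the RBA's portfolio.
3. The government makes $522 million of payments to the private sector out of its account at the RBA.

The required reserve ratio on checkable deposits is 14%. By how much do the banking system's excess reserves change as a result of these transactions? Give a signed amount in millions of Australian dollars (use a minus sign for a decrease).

Currency deposit $868 million: reserves +$868M, deposits +$868M.
Asset sale (to non-banks) $616 million: reserves −$616M, deposits −$616M.
Government spending $522 million: reserves +$522M, deposits +$522M.
Totals: Δreserves = +$774M, Δdeposits = +$774M.
Δrequired reserves = 14% × +$774M = +$108.36M.
Δexcess reserves = Δreserves − Δrequired = +$774M − (+$108.36M) = +$665.64 million.

+$665.64 million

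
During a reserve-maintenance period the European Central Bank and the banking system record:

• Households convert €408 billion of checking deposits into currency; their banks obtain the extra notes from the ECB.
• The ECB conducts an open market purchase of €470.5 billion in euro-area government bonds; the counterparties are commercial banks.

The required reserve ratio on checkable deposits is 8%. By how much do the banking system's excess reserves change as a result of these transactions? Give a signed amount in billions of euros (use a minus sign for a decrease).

Currency withdrawal €408 billion: reserves −€408B, deposits −€408B.
OMO purchase (from banks) €470.5 billion: reserves +€470.5B, deposits 0.
Totals: Δreserves = +€62.5B, Δdeposits = −€408B.
Δrequired reserves = 8% × −€408B = −€32.64B.
Δexcess reserves = Δreserves − Δrequired = +€62.5B − (−€32.64B) = +€95.14 billion.

+€95.14 billion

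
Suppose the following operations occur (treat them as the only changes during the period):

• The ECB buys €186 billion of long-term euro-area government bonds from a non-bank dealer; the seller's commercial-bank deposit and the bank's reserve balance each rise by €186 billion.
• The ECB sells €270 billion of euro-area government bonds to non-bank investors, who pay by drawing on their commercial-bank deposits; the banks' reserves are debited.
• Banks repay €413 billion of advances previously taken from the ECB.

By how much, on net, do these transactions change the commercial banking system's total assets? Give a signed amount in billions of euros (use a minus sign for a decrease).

-€497 billion

Asset purchase (from non-banks) €186 billion: bank balance sheets expand → +€186B.
Asset sale (to non-banks) €270 billion: bank balance sheets shrink → −€270B.
Discount-window repayment €413 billion: bank balance sheets shrink → −€413B.
Net: 186 − 270 − 413 = -€497 billion.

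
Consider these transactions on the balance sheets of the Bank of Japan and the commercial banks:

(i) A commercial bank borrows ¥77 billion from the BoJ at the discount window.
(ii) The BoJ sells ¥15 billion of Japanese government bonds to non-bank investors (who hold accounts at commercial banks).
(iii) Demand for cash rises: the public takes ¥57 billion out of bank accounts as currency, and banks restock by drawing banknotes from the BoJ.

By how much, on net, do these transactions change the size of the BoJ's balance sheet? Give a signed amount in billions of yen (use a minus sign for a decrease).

+¥62 billion

BoJ balance sheet:
  Assets:      Securities −¥15B, Loans to banks +¥77B
  Liabilities: Bank reserves +¥5B, Currency in circulation +¥57B
Commercial banking system:
  Assets:      Reserves at CB +¥5B
  Liabilities: Checkable deposits −¥72B, Borrowings from CB +¥77B
Change in total BoJ assets = +¥62 billion.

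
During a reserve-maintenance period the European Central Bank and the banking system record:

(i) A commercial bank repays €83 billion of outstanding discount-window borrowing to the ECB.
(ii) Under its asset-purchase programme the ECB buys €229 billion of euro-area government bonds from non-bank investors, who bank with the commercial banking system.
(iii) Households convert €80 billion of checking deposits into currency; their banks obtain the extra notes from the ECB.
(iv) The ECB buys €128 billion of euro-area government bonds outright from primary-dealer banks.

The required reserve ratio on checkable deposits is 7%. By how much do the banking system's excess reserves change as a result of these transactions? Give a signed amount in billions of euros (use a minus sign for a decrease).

+€183.57 billion

Discount-window repayment €83 billion: reserves −€83B, deposits 0.
Asset purchase (from non-banks) €229 billion: reserves +€229B, deposits +€229B.
Currency withdrawal €80 billion: reserves −€80B, deposits −€80B.
OMO purchase (from banks) €128 billion: reserves +€128B, deposits 0.
Totals: Δreserves = +€194B, Δdeposits = +€149B.
Δrequired reserves = 7% × +€149B = +€10.43B.
Δexcess reserves = Δreserves − Δrequired = +€194B − (+€10.43B) = +€183.57 billion.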